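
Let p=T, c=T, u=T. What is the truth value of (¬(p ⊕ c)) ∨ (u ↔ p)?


Substitute p=T, c=T, u=T:
p ⊕ c = T ⊕ T = F
¬(p ⊕ c) = T
u ↔ p = T ↔ T = T
(¬(p ⊕ c)) ∨ (u ↔ p) = T ∨ T = T

T


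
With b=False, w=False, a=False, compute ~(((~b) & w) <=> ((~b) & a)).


Substitute b=False, w=False, a=False:
~b = True
(~b) & w = True & False = False
~b = True
(~b) & a = True & False = False
((~b) & w) <=> ((~b) & a) = False <=> False = True
~(((~b) & w) <=> ((~b) & a)) = False

False


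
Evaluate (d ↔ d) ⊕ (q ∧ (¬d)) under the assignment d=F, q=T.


Substitute d=F, q=T:
d ↔ d = F ↔ F = T
¬d = T
q ∧ (¬d) = T ∧ T = T
(d ↔ d) ⊕ (q ∧ (¬d)) = T ⊕ T = F

F


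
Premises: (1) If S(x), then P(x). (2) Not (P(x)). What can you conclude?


Modus tollens: from (P → Q) and ¬Q, infer ¬P.
Q = 'P(x)' is denied; since P → Q, P must also fail.

Not (S(x)).


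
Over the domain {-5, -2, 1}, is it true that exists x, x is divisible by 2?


Evaluate the predicate on each element: -5:False, -2:True, 1:False.
Witness x = -2 satisfies the predicate.

True


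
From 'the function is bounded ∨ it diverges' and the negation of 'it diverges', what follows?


Disjunctive syllogism: from (P ∨ Q) and ¬P, infer Q.
One disjunct, 'it diverges', is ruled out; the other must hold.

the function is bounded


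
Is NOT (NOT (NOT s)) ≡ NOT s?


Compare truth tables:
s | φ | ψ
---------
F | T | T
T | F | F
The columns φ and ψ agree on every row.

Yes, they are logically equivalent.


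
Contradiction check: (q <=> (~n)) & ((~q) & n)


Truth table over {n, q}:
n | q | φ
---------
False | False | False
True | False | True
False | True | False
True | True | False
Satisfying assignment at row 2: n=True, q=False gives True.

No, it is not a contradiction.


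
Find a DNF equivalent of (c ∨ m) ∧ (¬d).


Step 1: Distribute ∧ over ∨: (c ∨ m) ∧ (¬d) = (c ∧ (¬d)) ∨ (m ∧ (¬d)).

(c ∧ (¬d)) ∨ (m ∧ (¬d))


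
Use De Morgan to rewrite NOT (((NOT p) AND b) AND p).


De Morgan: the negation of a conjunction is the disjunction of the negations.
Distribute NOT across AND, flipping it to OR, and negate each literal.

(p OR (NOT b)) OR (NOT p)


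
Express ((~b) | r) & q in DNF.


Step 1: Distribute ∧ over ∨: ((¬b) ∨ r) ∧ q = ((¬b) ∧ q) ∨ (r ∧ q).

((~b) & q) | (r & q)


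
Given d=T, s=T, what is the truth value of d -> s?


Implication is false only when antecedent is true and consequent is false.
Substitute: d=T, s=T.
T -> T evaluates to T.

T


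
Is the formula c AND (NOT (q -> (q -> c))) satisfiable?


Check all 4 assignments over {c, q}:
c | q | φ
---------
F | F | F
T | F | F
F | T | F
T | T | F
No assignment makes the formula true.

Unsatisfiable.


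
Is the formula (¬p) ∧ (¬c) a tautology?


Build the truth table over {c, p}:
c | p | φ
---------
F | F | T
T | F | F
F | T | F
T | T | F
Counterexample at row 2: with c=T, p=F, the formula is F.

No, it is not a tautology.


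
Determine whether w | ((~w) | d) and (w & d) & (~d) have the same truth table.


Compare truth tables:
d | w | φ | ψ
-------------
False | False | True | False
True | False | True | False
False | True | True | False
True | True | True | False
They differ at row 1 (d=False, w=False): φ=True but ψ=False.

No, they are not logically equivalent.


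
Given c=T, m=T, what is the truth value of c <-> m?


Biconditional is true when both operands have the same truth value.
Substitute: c=T, m=T.
T <-> T evaluates to T.

T


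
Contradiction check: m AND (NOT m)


Truth table over {m}:
m | φ
-----
F | F
T | F
Every row is false.

Yes, it is a contradiction.


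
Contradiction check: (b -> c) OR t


Truth table over {b, c, t}:
b | c | t | φ
-------------
F | F | F | T
T | F | F | F
F | T | F | T
T | T | F | T
F | F | T | T
T | F | T | T
F | T | T | T
T | T | T | T
Satisfying assignment at row 1: b=F, c=F, t=F gives T.

No, it is not a contradiction.


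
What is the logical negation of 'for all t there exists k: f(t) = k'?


Negation flips each quantifier (∀↔∃) and negates the inner predicate.
¬(for all t there exists k: φ) = there exists t for all k: ¬φ.

there exists t for all k: NOT(f(t) = k)


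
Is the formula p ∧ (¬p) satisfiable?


Check all 2 assignments over {p}:
p | φ
-----
F | F
T | F
No assignment makes the formula true.

Unsatisfiable.


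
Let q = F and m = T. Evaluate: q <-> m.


Biconditional is true when both operands have the same truth value.
Substitute: q=F, m=T.
F <-> T evaluates to F.

F


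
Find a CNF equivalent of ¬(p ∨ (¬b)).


Step 1: Apply De Morgan: ¬(p ∨ (¬b)) = ¬p ∧ ¬(¬b).
Step 2: Eliminate any double negations (¬¬X = X).

(¬p) ∧ b


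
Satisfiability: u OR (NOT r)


Search for a satisfying assignment over {r, u}.
Try r=F, u=F: the formula evaluates to T.
A satisfying assignment exists.

Satisfiable.


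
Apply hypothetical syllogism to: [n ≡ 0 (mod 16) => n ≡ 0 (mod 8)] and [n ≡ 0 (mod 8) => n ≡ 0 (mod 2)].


Hypothetical syllogism: from (P → Q) and (Q → R), infer (P → R).
Chain the two implications through the shared middle term 'n ≡ 0 (mod 8)'.

n ≡ 0 (mod 16) => n ≡ 0 (mod 2)


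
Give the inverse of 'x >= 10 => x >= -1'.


The inverse of (P → Q) is (¬P → ¬Q). It is equivalent to the converse, not to the original.
Here P = 'x >= 10' and Q = 'x >= -1'.

If not (x >= 10), then not (x >= -1).


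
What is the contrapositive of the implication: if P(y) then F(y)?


The contrapositive of (P → Q) is (¬Q → ¬P); it is logically equivalent to the original.
Here P = 'P(y)' and Q = 'F(y)'.

If not (F(y)), then not (P(y)).


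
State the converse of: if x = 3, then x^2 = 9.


The converse of (P → Q) is (Q → P). It is not in general equivalent to the original.
Here P = 'x = 3' and Q = 'x^2 = 9'.

If x^2 = 9, then x = 3.


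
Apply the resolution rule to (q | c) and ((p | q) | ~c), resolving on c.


The clauses contain complementary literals c and ~c.
Resolution eliminates this pair and disjoins the remaining literals (merging duplicates).

(q | p)


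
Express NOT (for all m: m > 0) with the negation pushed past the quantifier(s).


¬(for all x: φ) = there exists x: ¬φ, and ¬(there exists x: φ) = for all x: ¬φ.
Apply to the universal statement.

there exists m: NOT(m > 0)


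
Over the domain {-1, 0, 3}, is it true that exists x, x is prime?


Evaluate the predicate on each element: -1:False, 0:False, 3:True.
Witness x = 3 satisfies the predicate.

True


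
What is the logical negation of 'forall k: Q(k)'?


¬(forall x: φ) = exists x: ¬φ, and ¬(exists x: φ) = forall x: ¬φ.
Apply to the universal statement.

exists k: ~(Q(k))


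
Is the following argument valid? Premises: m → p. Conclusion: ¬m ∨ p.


This matches the form of material implication: the conclusion follows in every model of the premises.

Valid.


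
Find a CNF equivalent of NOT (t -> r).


Step 1: Rewrite t → r as ¬t ∨ r.
Step 2: Negate: ¬(¬t ∨ r) = t ∧ ¬r (De Morgan + double negation).

t AND (NOT r)


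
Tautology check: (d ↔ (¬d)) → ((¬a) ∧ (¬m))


Build the truth table over {a, d, m}:
a | d | m | φ
-------------
F | F | F | T
T | F | F | T
F | T | F | T
T | T | F | T
F | F | T | T
T | F | T | T
F | T | T | T
T | T | T | T
Every row evaluates to true.

Yes, it is a tautology.


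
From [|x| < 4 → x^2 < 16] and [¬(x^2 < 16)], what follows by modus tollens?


Modus tollens: from (P → Q) and ¬Q, infer ¬P.
Q = 'x^2 < 16' is denied; since P → Q, P must also fail.

Not (|x| < 4).


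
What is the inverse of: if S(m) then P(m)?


The inverse of (P → Q) is (¬P → ¬Q). It is equivalent to the converse, not to the original.
Here P = 'S(m)' and Q = 'P(m)'.

If not (S(m)), then not (P(m)).


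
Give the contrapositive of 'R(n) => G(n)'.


The contrapositive of (P → Q) is (¬Q → ¬P); it is logically equivalent to the original.
Here P = 'R(n)' and Q = 'G(n)'.

If not (G(n)), then not (R(n)).


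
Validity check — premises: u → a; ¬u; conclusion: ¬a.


This is denying the antecedent (fallacy). There exist truth assignments where the premises are all true but the conclusion is false.

Invalid.


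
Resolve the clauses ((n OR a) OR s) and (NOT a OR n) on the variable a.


The clauses contain complementary literals a and NOTa.
Resolution eliminates this pair and disjoins the remaining literals (merging duplicates).

(s OR n)


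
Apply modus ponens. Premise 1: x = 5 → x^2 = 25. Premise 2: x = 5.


Modus ponens: from (P → Q) and P, infer Q.
P = 'x = 5' is asserted, and P → Q holds, so Q follows.

x^2 = 25.


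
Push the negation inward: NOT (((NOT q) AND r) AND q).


De Morgan: the negation of a conjunction is the disjunction of the negations.
Distribute NOT across AND, flipping it to OR, and negate each literal.

(q OR (NOT r)) OR (NOT q)


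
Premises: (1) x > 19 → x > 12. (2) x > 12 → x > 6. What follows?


Hypothetical syllogism: from (P → Q) and (Q → R), infer (P → R).
Chain the two implications through the shared middle term 'x > 12'.

x > 19 → x > 6


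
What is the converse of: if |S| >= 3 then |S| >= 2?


The converse of (P → Q) is (Q → P). It is not in general equivalent to the original.
Here P = '|S| >= 3' and Q = '|S| >= 2'.

If |S| >= 2, then |S| >= 3.


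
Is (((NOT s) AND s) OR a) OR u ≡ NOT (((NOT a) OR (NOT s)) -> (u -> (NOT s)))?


Compare truth tables:
a | s | u | φ | ψ
-----------------
F | F | F | F | F
T | F | F | T | F
F | T | F | F | F
T | T | F | T | F
F | F | T | T | F
T | F | T | T | F
F | T | T | T | T
T | T | T | T | F
They differ at row 2 (a=T, s=F, u=F): φ=T but ψ=F.

No, they are not logically equivalent.


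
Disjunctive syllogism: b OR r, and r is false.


Disjunctive syllogism: from (P ∨ Q) and ¬P, infer Q.
One disjunct, 'r', is ruled out; the other must hold.

b


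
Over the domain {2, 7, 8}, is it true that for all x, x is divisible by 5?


Evaluate the predicate on each element: 2:F, 7:F, 8:F.
Counterexample x = 2 fails the predicate.

F


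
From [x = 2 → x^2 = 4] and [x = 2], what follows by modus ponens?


Modus ponens: from (P → Q) and P, infer Q.
P = 'x = 2' is asserted, and P → Q holds, so Q follows.

x^2 = 4.


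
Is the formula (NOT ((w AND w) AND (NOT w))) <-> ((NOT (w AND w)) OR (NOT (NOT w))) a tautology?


Build the truth table over {w}:
w | φ
-----
F | T
T | T
Every row evaluates to true.

Yes, it is a tautology.


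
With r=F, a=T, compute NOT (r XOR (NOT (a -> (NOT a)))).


Substitute r=F, a=T:
NOT a = F
a -> (NOT a) = T -> F = F
NOT (a -> (NOT a)) = T
r XOR (NOT (a -> (NOT a))) = F XOR T = T
NOT (r XOR (NOT (a -> (NOT a)))) = F

F


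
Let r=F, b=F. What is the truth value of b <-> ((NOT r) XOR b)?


Substitute r=F, b=F:
NOT r = T
(NOT r) XOR b = T XOR F = T
b <-> ((NOT r) XOR b) = F <-> T = F

F


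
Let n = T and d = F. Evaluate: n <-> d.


Biconditional is true when both operands have the same truth value.
Substitute: n=T, d=F.
T <-> F evaluates to F.

F


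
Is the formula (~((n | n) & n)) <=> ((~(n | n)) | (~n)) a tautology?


Build the truth table over {n}:
n | φ
-----
False | True
True | True
Every row evaluates to true.

Yes, it is a tautology.


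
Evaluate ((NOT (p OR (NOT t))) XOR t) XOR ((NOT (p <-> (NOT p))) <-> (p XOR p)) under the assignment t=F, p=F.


Substitute t=F, p=F:
NOT t = T
p OR (NOT t) = F OR T = T
NOT (p OR (NOT t)) = F
(NOT (p OR (NOT t))) XOR t = F XOR F = F
NOT p = T
p <-> (NOT p) = F <-> T = F
NOT (p <-> (NOT p)) = T
p XOR p = F XOR F = F
(NOT (p <-> (NOT p))) <-> (p XOR p) = T <-> F = F
((NOT (p OR (NOT t))) XOR t) XOR ((NOT (p <-> (NOT p))) <-> (p XOR p)) = F XOR F = F

F


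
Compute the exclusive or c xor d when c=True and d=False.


Exclusive or is true when exactly one operand is true.
Substitute: c=True, d=False.
True xor False evaluates to True.

True


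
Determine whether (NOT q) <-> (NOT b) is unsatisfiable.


Truth table over {b, q}:
b | q | φ
---------
F | F | T
T | F | F
F | T | F
T | T | T
Satisfying assignment at row 1: b=F, q=F gives T.

No, it is not a contradiction.


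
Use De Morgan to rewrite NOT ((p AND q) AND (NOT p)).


De Morgan: the negation of a conjunction is the disjunction of the negations.
Distribute NOT across AND, flipping it to OR, and negate each literal.

((NOT p) OR (NOT q)) OR p


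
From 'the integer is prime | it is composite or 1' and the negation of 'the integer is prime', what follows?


Disjunctive syllogism: from (P ∨ Q) and ¬P, infer Q.
One disjunct, 'the integer is prime', is ruled out; the other must hold.

it is composite or 1


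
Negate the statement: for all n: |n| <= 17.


¬(for all x: φ) = there exists x: ¬φ, and ¬(there exists x: φ) = for all x: ¬φ.
Apply to the universal statement.

there exists n: NOT(|n| <= 17)


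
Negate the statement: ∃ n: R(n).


¬(∀ x: φ) = ∃ x: ¬φ, and ¬(∃ x: φ) = ∀ x: ¬φ.
Apply to the existential statement.

∀ n: ¬(R(n))


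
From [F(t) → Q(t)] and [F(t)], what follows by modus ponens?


Modus ponens: from (P → Q) and P, infer Q.
P = 'F(t)' is asserted, and P → Q holds, so Q follows.

Q(t).


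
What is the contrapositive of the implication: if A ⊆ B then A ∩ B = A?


The contrapositive of (P → Q) is (¬Q → ¬P); it is logically equivalent to the original.
Here P = 'A ⊆ B' and Q = 'A ∩ B = A'.

If not (A ∩ B = A), then not (A ⊆ B).


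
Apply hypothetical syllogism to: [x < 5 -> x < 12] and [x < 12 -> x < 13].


Hypothetical syllogism: from (P → Q) and (Q → R), infer (P → R).
Chain the two implications through the shared middle term 'x < 12'.

x < 5 -> x < 13


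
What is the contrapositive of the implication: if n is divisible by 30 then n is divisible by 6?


The contrapositive of (P → Q) is (¬Q → ¬P); it is logically equivalent to the original.
Here P = 'n is divisible by 30' and Q = 'n is divisible by 6'.

If not (n is divisible by 6), then not (n is divisible by 30).


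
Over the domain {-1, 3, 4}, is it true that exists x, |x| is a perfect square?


Evaluate the predicate on each element: -1:True, 3:False, 4:True.
Witness x = -1 satisfies the predicate.

True


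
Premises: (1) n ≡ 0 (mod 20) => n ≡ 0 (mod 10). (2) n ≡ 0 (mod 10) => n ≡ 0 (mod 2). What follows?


Hypothetical syllogism: from (P → Q) and (Q → R), infer (P → R).
Chain the two implications through the shared middle term 'n ≡ 0 (mod 10)'.

n ≡ 0 (mod 20) => n ≡ 0 (mod 2)


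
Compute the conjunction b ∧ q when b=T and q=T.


Conjunction is true only when both operands are true.
Substitute: b=T, q=T.
T ∧ T evaluates to T.

T


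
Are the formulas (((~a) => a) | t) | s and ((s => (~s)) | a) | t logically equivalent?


Compare truth tables:
a | s | t | φ | ψ
-----------------
False | False | False | False | True
True | False | False | True | True
False | True | False | True | False
True | True | False | True | True
False | False | True | True | True
True | False | True | True | True
False | True | True | True | True
True | True | True | True | True
They differ at row 1 (a=False, s=False, t=False): φ=False but ψ=True.

No, they are not logically equivalent.


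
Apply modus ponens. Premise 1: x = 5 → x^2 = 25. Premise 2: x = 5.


Modus ponens: from (P → Q) and P, infer Q.
P = 'x = 5' is asserted, and P → Q holds, so Q follows.

x^2 = 25.


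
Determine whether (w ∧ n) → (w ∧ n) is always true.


Build the truth table over {n, w}:
n | w | φ
---------
F | F | T
T | F | T
F | T | T
T | T | T
Every row evaluates to true.

Yes, it is a tautology.


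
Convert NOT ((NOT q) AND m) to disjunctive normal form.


Step 1: Apply De Morgan: ¬((¬q) ∧ m) = ¬(¬q) ∨ ¬m.
Step 2: Eliminate any double negations (¬¬X = X).

q OR (NOT m)


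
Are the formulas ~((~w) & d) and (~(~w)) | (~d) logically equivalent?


Compare truth tables:
d | w | φ | ψ
-------------
False | False | True | True
True | False | False | False
False | True | True | True
True | True | True | True
The columns φ and ψ agree on every row.

Yes, they are logically equivalent.


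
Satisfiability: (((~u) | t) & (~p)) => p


Search for a satisfying assignment over {p, t, u}.
Try p=True, t=False, u=False: the formula evaluates to True.
A satisfying assignment exists.

Satisfiable.


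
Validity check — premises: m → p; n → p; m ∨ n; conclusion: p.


This matches the form of proof by cases: the conclusion follows in every model of the premises.

Valid.


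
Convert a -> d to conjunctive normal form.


Step 1: Rewrite a → d as ¬a ∨ d.

(NOT a) OR d


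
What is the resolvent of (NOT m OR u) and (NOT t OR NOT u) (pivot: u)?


The clauses contain complementary literals u and NOTu.
Resolution eliminates this pair and disjoins the remaining literals (merging duplicates).

(NOT m OR NOT t)


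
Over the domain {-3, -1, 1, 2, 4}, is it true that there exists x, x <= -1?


Evaluate the predicate on each element: -3:T, -1:T, 1:F, 2:F, 4:F.
Witness x = -3 satisfies the predicate.

T


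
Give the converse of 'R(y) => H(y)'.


The converse of (P → Q) is (Q → P). It is not in general equivalent to the original.
Here P = 'R(y)' and Q = 'H(y)'.

If H(y), then R(y).


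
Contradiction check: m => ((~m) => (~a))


Truth table over {a, m}:
a | m | φ
---------
False | False | True
True | False | True
False | True | True
True | True | True
Satisfying assignment at row 1: a=False, m=False gives True.

No, it is not a contradiction.


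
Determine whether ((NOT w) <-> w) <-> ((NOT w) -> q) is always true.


Build the truth table over {q, w}:
q | w | φ
---------
F | F | T
T | F | F
F | T | F
T | T | F
Counterexample at row 2: with q=T, w=F, the formula is F.

No, it is not a tautology.


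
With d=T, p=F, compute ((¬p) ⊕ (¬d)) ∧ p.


Substitute d=T, p=F:
¬p = T
¬d = F
(¬p) ⊕ (¬d) = T ⊕ F = T
((¬p) ⊕ (¬d)) ∧ p = T ∧ F = F

F


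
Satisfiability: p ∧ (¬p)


Check all 2 assignments over {p}:
p | φ
-----
F | F
T | F
No assignment makes the formula true.

Unsatisfiable.


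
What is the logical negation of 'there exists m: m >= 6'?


¬(for all x: φ) = there exists x: ¬φ, and ¬(there exists x: φ) = for all x: ¬φ.
Apply to the existential statement.

for all m: NOT(m >= 6)


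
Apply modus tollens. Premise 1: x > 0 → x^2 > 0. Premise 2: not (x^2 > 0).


Modus tollens: from (P → Q) and ¬Q, infer ¬P.
Q = 'x^2 > 0' is denied; since P → Q, P must also fail.

Not (x > 0).


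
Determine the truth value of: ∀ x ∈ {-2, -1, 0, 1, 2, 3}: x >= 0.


Evaluate the predicate on each element: -2:F, -1:F, 0:T, 1:T, 2:T, 3:T.
Counterexample x = -2 fails the predicate.

F


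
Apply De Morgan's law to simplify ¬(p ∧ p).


De Morgan: the negation of a conjunction is the disjunction of the negations.
Distribute ¬ across ∧, flipping it to ∨, and negate each literal.

(¬p) ∨ (¬p)


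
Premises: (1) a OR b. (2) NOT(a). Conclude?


Disjunctive syllogism: from (P ∨ Q) and ¬P, infer Q.
One disjunct, 'a', is ruled out; the other must hold.

b


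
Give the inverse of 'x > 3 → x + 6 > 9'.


The inverse of (P → Q) is (¬P → ¬Q). It is equivalent to the converse, not to the original.
Here P = 'x > 3' and Q = 'x + 6 > 9'.

If not (x > 3), then not (x + 6 > 9).


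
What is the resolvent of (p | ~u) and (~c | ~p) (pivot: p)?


The clauses contain complementary literals p and ~p.
Resolution eliminates this pair and disjoins the remaining literals (merging duplicates).

(~u | ~c)


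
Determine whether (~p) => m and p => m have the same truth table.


Compare truth tables:
m | p | φ | ψ
-------------
False | False | False | True
True | False | True | True
False | True | True | False
True | True | True | True
They differ at row 1 (m=False, p=False): φ=False but ψ=True.

No, they are not logically equivalent.


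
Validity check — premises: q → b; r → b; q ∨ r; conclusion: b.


This matches the form of proof by cases: the conclusion follows in every model of the premises.

Valid.


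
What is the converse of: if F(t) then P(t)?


The converse of (P → Q) is (Q → P). It is not in general equivalent to the original.
Here P = 'F(t)' and Q = 'P(t)'.

If P(t), then F(t).


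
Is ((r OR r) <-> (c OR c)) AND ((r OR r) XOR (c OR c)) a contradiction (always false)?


Truth table over {c, r}:
c | r | φ
---------
F | F | F
T | F | F
F | T | F
T | T | F
Every row is false.

Yes, it is a contradiction.


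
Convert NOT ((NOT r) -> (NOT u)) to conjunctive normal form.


Step 1: Rewrite (¬r) → (¬u) as ¬(¬r) ∨ (¬u).
Step 2: Negate: ¬(¬(¬r) ∨ (¬u)) = (¬r) ∧ ¬(¬u) (De Morgan + double negation).
Step 3: Eliminate any double negations (¬¬X = X).

(NOT r) AND u


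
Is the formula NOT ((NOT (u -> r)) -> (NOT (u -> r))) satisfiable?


Check all 4 assignments over {r, u}:
r | u | φ
---------
F | F | F
T | F | F
F | T | F
T | T | F
No assignment makes the formula true.

Unsatisfiable.


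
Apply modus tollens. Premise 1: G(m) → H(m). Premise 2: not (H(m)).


Modus tollens: from (P → Q) and ¬Q, infer ¬P.
Q = 'H(m)' is denied; since P → Q, P must also fail.

Not (G(m)).


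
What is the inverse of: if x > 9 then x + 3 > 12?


The inverse of (P → Q) is (¬P → ¬Q). It is equivalent to the converse, not to the original.
Here P = 'x > 9' and Q = 'x + 3 > 12'.

If not (x > 9), then not (x + 3 > 12).


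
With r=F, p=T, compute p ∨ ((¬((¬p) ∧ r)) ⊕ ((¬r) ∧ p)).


Substitute r=F, p=T:
¬p = F
(¬p) ∧ r = F ∧ F = F
¬((¬p) ∧ r) = T
¬r = T
(¬r) ∧ p = T ∧ T = T
(¬((¬p) ∧ r)) ⊕ ((¬r) ∧ p) = T ⊕ T = F
p ∨ ((¬((¬p) ∧ r)) ⊕ ((¬r) ∧ p)) = T ∨ F = T

T


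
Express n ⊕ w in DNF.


Step 1: n ⊕ w is true exactly when they disagree: (n ∧ ¬w) ∨ (¬n ∧ w).

(n ∧ (¬w)) ∨ ((¬n) ∧ w)


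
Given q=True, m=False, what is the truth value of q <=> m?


Biconditional is true when both operands have the same truth value.
Substitute: q=True, m=False.
True <=> False evaluates to False.

False


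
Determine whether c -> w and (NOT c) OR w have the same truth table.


Compare truth tables:
c | w | φ | ψ
-------------
F | F | T | T
T | F | F | F
F | T | T | T
T | T | T | T
The columns φ and ψ agree on every row.

Yes, they are logically equivalent.


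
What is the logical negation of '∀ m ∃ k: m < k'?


Negation flips each quantifier (∀↔∃) and negates the inner predicate.
¬(∀ m ∃ k: φ) = ∃ m ∀ k: ¬φ.

∃ m ∀ k: ¬(m < k)


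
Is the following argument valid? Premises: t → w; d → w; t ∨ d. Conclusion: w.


This matches the form of proof by cases: the conclusion follows in every model of the premises.

Valid.


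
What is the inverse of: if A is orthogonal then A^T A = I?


The inverse of (P → Q) is (¬P → ¬Q). It is equivalent to the converse, not to the original.
Here P = 'A is orthogonal' and Q = 'A^T A = I'.

If not (A is orthogonal), then not (A^T A = I).


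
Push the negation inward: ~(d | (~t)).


De Morgan: the negation of a disjunction is the conjunction of the negations.
Distribute ~ across |, flipping it to &, and negate each literal.

(~d) & t


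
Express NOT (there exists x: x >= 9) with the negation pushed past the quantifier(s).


¬(for all x: φ) = there exists x: ¬φ, and ¬(there exists x: φ) = for all x: ¬φ.
Apply to the existential statement.

for all x: NOT(x >= 9)


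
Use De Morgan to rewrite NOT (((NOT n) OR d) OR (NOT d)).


De Morgan: the negation of a disjunction is the conjunction of the negations.
Distribute NOT across OR, flipping it to AND, and negate each literal.

(n AND (NOT d)) AND d


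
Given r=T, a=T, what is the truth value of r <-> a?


Biconditional is true when both operands have the same truth value.
Substitute: r=T, a=T.
T <-> T evaluates to T.

T


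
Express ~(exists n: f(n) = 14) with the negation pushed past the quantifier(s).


¬(forall x: φ) = exists x: ¬φ, and ¬(exists x: φ) = forall x: ¬φ.
Apply to the existential statement.

forall n: ~(f(n) = 14)


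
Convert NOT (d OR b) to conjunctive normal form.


Step 1: Apply De Morgan: ¬(d ∨ b) = ¬d ∧ ¬b.

(NOT d) AND (NOT b)


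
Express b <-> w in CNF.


Step 1: Rewrite b ↔ w as (b → w) ∧ (w → b).
Step 2: Rewrite each implication as a disjunction.

((NOT b) OR w) AND ((NOT w) OR b)


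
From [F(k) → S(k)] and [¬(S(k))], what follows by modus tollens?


Modus tollens: from (P → Q) and ¬Q, infer ¬P.
Q = 'S(k)' is denied; since P → Q, P must also fail.

Not (F(k)).


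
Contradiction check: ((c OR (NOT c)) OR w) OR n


Truth table over {c, n, w}:
c | n | w | φ
-------------
F | F | F | T
T | F | F | T
F | T | F | T
T | T | F | T
F | F | T | T
T | F | T | T
F | T | T | T
T | T | T | T
Satisfying assignment at row 1: c=F, n=F, w=F gives T.

No, it is not a contradiction.


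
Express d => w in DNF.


Step 1: Rewrite d → w as ¬d ∨ w.

(~d) | w


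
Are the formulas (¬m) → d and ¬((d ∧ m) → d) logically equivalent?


Compare truth tables:
d | m | φ | ψ
-------------
F | F | F | F
T | F | T | F
F | T | T | F
T | T | T | F
They differ at row 2 (d=T, m=F): φ=T but ψ=F.

No, they are not logically equivalent.


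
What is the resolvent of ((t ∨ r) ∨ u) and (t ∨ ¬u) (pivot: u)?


The clauses contain complementary literals u and ¬u.
Resolution eliminates this pair and disjoins the remaining literals (merging duplicates).

(r ∨ t)


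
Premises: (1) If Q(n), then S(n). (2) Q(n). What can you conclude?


Modus ponens: from (P → Q) and P, infer Q.
P = 'Q(n)' is asserted, and P → Q holds, so Q follows.

S(n).


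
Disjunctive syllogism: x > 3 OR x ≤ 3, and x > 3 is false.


Disjunctive syllogism: from (P ∨ Q) and ¬P, infer Q.
One disjunct, 'x > 3', is ruled out; the other must hold.

x ≤ 3


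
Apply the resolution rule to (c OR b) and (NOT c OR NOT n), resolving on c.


The clauses contain complementary literals c and NOTc.
Resolution eliminates this pair and disjoins the remaining literals (merging duplicates).

(b OR NOT n)


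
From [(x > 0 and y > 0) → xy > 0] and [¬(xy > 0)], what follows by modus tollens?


Modus tollens: from (P → Q) and ¬Q, infer ¬P.
Q = 'xy > 0' is denied; since P → Q, P must also fail.

Not ((x > 0 and y > 0)).


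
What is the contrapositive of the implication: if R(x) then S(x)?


The contrapositive of (P → Q) is (¬Q → ¬P); it is logically equivalent to the original.
Here P = 'R(x)' and Q = 'S(x)'.

If not (S(x)), then not (R(x)).


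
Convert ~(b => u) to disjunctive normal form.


Step 1: Rewrite implication then negate: ¬(¬b ∨ u) = b ∧ ¬u.

b & (~u)


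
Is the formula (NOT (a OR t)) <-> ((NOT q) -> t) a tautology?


Build the truth table over {a, q, t}:
a | q | t | φ
-------------
F | F | F | F
T | F | F | T
F | T | F | T
T | T | F | F
F | F | T | F
T | F | T | F
F | T | T | F
T | T | T | F
Counterexample at row 1: with a=F, q=F, t=F, the formula is F.

No, it is not a tautology.


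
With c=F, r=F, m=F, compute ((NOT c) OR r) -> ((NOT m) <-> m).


Substitute c=F, r=F, m=F:
NOT c = T
(NOT c) OR r = T OR F = T
NOT m = T
(NOT m) <-> m = T <-> F = F
((NOT c) OR r) -> ((NOT m) <-> m) = T -> F = F

F


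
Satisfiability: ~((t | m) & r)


Search for a satisfying assignment over {m, r, t}.
Try m=False, r=False, t=False: the formula evaluates to True.
A satisfying assignment exists.

Satisfiable.


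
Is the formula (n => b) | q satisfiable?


Search for a satisfying assignment over {b, n, q}.
Try b=False, n=False, q=False: the formula evaluates to True.
A satisfying assignment exists.

Satisfiable.


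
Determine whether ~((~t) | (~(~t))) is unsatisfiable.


Truth table over {t}:
t | φ
-----
False | False
True | False
Every row is false.

Yes, it is a contradiction.


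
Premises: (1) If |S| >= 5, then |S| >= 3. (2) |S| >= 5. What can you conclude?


Modus ponens: from (P → Q) and P, infer Q.
P = '|S| >= 5' is asserted, and P → Q holds, so Q follows.

|S| >= 3.


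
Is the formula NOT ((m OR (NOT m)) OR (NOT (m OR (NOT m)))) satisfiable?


Check all 2 assignments over {m}:
m | φ
-----
F | F
T | F
No assignment makes the formula true.

Unsatisfiable.


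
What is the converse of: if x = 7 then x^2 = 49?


The converse of (P → Q) is (Q → P). It is not in general equivalent to the original.
Here P = 'x = 7' and Q = 'x^2 = 49'.

If x^2 = 49, then x = 7.


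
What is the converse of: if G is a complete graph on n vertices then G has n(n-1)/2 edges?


The converse of (P → Q) is (Q → P). It is not in general equivalent to the original.
Here P = 'G is a complete graph on n vertices' and Q = 'G has n(n-1)/2 edges'.

If G has n(n-1)/2 edges, then G is a complete graph on n vertices.


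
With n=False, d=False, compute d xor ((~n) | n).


Substitute n=False, d=False:
~n = True
(~n) | n = True | False = True
d xor ((~n) | n) = False xor True = True

True


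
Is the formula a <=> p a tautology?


Build the truth table over {a, p}:
a | p | φ
---------
False | False | True
True | False | False
False | True | False
True | True | True
Counterexample at row 2: with a=True, p=False, the formula is False.

No, it is not a tautology.


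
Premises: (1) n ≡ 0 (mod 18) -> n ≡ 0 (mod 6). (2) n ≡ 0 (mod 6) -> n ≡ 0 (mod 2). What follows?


Hypothetical syllogism: from (P → Q) and (Q → R), infer (P → R).
Chain the two implications through the shared middle term 'n ≡ 0 (mod 6)'.

n ≡ 0 (mod 18) -> n ≡ 0 (mod 2)


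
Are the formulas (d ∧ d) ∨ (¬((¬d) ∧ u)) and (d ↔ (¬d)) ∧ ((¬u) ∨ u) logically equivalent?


Compare truth tables:
d | u | φ | ψ
-------------
F | F | T | F
T | F | T | F
F | T | F | F
T | T | T | F
They differ at row 1 (d=F, u=F): φ=T but ψ=F.

No, they are not logically equivalent.


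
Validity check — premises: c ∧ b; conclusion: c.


This matches the form of conjunction elimination: the conclusion follows in every model of the premises.

Valid.


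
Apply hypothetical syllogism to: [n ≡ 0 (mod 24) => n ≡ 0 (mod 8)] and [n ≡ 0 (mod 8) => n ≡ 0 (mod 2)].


Hypothetical syllogism: from (P → Q) and (Q → R), infer (P → R).
Chain the two implications through the shared middle term 'n ≡ 0 (mod 8)'.

n ≡ 0 (mod 24) => n ≡ 0 (mod 2)


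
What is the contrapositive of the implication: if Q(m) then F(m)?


The contrapositive of (P → Q) is (¬Q → ¬P); it is logically equivalent to the original.
Here P = 'Q(m)' and Q = 'F(m)'.

If not (F(m)), then not (Q(m)).


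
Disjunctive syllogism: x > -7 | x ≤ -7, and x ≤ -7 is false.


Disjunctive syllogism: from (P ∨ Q) and ¬P, infer Q.
One disjunct, 'x ≤ -7', is ruled out; the other must hold.

x > -7


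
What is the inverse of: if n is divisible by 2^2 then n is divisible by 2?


The inverse of (P → Q) is (¬P → ¬Q). It is equivalent to the converse, not to the original.
Here P = 'n is divisible by 2^2' and Q = 'n is divisible by 2'.

If not (n is divisible by 2^2), then not (n is divisible by 2).


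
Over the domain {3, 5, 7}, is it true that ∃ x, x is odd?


Evaluate the predicate on each element: 3:T, 5:T, 7:T.
Witness x = 3 satisfies the predicate.

T


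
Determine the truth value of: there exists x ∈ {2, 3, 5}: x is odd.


Evaluate the predicate on each element: 2:F, 3:T, 5:T.
Witness x = 3 satisfies the predicate.

T


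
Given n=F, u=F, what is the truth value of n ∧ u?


Conjunction is true only when both operands are true.
Substitute: n=F, u=F.
F ∧ F evaluates to F.

F


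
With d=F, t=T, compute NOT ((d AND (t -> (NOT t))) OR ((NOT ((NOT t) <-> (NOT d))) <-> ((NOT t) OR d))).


Substitute d=F, t=T:
… (earlier sub-steps elided)
d AND (t -> (NOT t)) = F AND F = F
NOT t = F
NOT d = T
(NOT t) <-> (NOT d) = F <-> T = F
NOT ((NOT t) <-> (NOT d)) = T
NOT t = F
(NOT t) OR d = F OR F = F
(NOT ((NOT t) <-> (NOT d))) <-> ((NOT t) OR d) = T <-> F = F
(d AND (t -> (NOT t))) OR ((NOT ((NOT t) <-> (NOT d))) <-> ((NOT t) OR d)) = F OR F = F
NOT ((d AND (t -> (NOT t))) OR ((NOT ((NOT t) <-> (NOT d))) <-> ((NOT t) OR d))) = T

T


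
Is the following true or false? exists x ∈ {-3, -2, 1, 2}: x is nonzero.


Evaluate the predicate on each element: -3:True, -2:True, 1:True, 2:True.
Witness x = -3 satisfies the predicate.

True


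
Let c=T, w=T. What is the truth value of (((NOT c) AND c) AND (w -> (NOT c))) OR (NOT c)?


Substitute c=T, w=T:
NOT c = F
(NOT c) AND c = F AND T = F
NOT c = F
w -> (NOT c) = T -> F = F
((NOT c) AND c) AND (w -> (NOT c)) = F AND F = F
NOT c = F
(((NOT c) AND c) AND (w -> (NOT c))) OR (NOT c) = F OR F = F

F


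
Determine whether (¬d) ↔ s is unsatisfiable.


Truth table over {d, s}:
d | s | φ
---------
F | F | F
T | F | T
F | T | T
T | T | F
Satisfying assignment at row 2: d=T, s=F gives T.

No, it is not a contradiction.


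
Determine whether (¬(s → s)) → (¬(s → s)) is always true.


Build the truth table over {s}:
s | φ
-----
F | T
T | T
Every row evaluates to true.

Yes, it is a tautology.


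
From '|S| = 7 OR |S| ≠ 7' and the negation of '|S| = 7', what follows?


Disjunctive syllogism: from (P ∨ Q) and ¬P, infer Q.
One disjunct, '|S| = 7', is ruled out; the other must hold.

|S| ≠ 7


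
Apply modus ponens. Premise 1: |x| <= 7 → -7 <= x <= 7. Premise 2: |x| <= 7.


Modus ponens: from (P → Q) and P, infer Q.
P = '|x| <= 7' is asserted, and P → Q holds, so Q follows.

-7 <= x <= 7.


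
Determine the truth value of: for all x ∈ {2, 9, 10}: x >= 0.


Evaluate the predicate on each element: 2:T, 9:T, 10:T.
Every element satisfies the predicate.

T


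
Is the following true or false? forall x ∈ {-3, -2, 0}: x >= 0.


Evaluate the predicate on each element: -3:False, -2:False, 0:True.
Counterexample x = -3 fails the predicate.

False


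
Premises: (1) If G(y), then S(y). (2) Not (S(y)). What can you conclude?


Modus tollens: from (P → Q) and ¬Q, infer ¬P.
Q = 'S(y)' is denied; since P → Q, P must also fail.

Not (G(y)).


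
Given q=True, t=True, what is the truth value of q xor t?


Exclusive or is true when exactly one operand is true.
Substitute: q=True, t=True.
True xor True evaluates to False.

False


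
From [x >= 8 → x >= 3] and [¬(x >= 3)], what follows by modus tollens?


Modus tollens: from (P → Q) and ¬Q, infer ¬P.
Q = 'x >= 3' is denied; since P → Q, P must also fail.

Not (x >= 8).


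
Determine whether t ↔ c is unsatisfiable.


Truth table over {c, t}:
c | t | φ
---------
F | F | T
T | F | F
F | T | F
T | T | T
Satisfying assignment at row 1: c=F, t=F gives T.

No, it is not a contradiction.


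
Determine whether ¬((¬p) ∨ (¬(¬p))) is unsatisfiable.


Truth table over {p}:
p | φ
-----
F | F
T | F
Every row is false.

Yes, it is a contradiction.


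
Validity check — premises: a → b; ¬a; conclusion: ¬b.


This is denying the antecedent (fallacy). There exist truth assignments where the premises are all true but the conclusion is false.

Invalid.


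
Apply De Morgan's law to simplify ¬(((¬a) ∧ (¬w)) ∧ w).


De Morgan: the negation of a conjunction is the disjunction of the negations.
Distribute ¬ across ∧, flipping it to ∨, and negate each literal.

(a ∨ w) ∨ (¬w)


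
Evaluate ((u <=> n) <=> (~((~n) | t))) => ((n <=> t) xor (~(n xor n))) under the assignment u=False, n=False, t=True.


Substitute u=False, n=False, t=True:
u <=> n = False <=> False = True
~n = True
(~n) | t = True | True = True
~((~n) | t) = False
(u <=> n) <=> (~((~n) | t)) = True <=> False = False
n <=> t = False <=> True = False
n xor n = False xor False = False
~(n xor n) = True
(n <=> t) xor (~(n xor n)) = False xor True = True
((u <=> n) <=> (~((~n) | t))) => ((n <=> t) xor (~(n xor n))) = False => True = True

True


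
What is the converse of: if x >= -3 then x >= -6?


The converse of (P → Q) is (Q → P). It is not in general equivalent to the original.
Here P = 'x >= -3' and Q = 'x >= -6'.

If x >= -6, then x >= -3.


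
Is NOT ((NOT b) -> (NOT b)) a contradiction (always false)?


Truth table over {b}:
b | φ
-----
F | F
T | F
Every row is false.

Yes, it is a contradiction.


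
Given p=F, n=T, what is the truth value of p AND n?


Conjunction is true only when both operands are true.
Substitute: p=F, n=T.
F AND T evaluates to F.

F


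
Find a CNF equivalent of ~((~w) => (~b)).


Step 1: Rewrite (¬w) → (¬b) as ¬(¬w) ∨ (¬b).
Step 2: Negate: ¬(¬(¬w) ∨ (¬b)) = (¬w) ∧ ¬(¬b) (De Morgan + double negation).
Step 3: Eliminate any double negations (¬¬X = X).

(~w) & b


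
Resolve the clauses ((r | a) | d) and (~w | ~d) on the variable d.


The clauses contain complementary literals d and ~d.
Resolution eliminates this pair and disjoins the remaining literals (merging duplicates).

((r | a) | ~w)


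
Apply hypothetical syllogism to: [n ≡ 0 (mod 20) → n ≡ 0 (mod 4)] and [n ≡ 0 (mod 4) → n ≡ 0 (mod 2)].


Hypothetical syllogism: from (P → Q) and (Q → R), infer (P → R).
Chain the two implications through the shared middle term 'n ≡ 0 (mod 4)'.

n ≡ 0 (mod 20) → n ≡ 0 (mod 2)


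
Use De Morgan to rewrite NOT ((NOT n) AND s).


De Morgan: the negation of a conjunction is the disjunction of the negations.
Distribute NOT across AND, flipping it to OR, and negate each literal.

n OR (NOT s)


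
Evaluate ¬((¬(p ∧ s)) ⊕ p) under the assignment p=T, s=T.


Substitute p=T, s=T:
p ∧ s = T ∧ T = T
¬(p ∧ s) = F
(¬(p ∧ s)) ⊕ p = F ⊕ T = T
¬((¬(p ∧ s)) ⊕ p) = F

F


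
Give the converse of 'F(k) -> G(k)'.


The converse of (P → Q) is (Q → P). It is not in general equivalent to the original.
Here P = 'F(k)' and Q = 'G(k)'.

If G(k), then F(k).


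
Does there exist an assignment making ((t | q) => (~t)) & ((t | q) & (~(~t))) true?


Check all 4 assignments over {q, t}:
q | t | φ
---------
False | False | False
True | False | False
False | True | False
True | True | False
No assignment makes the formula true.

Unsatisfiable.


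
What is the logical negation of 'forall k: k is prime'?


¬(forall x: φ) = exists x: ¬φ, and ¬(exists x: φ) = forall x: ¬φ.
Apply to the universal statement.

exists k: ~(k is prime)


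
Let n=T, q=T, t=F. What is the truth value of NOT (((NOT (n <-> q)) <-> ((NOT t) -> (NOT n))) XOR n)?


Substitute n=T, q=T, t=F:
n <-> q = T <-> T = T
NOT (n <-> q) = F
NOT t = T
NOT n = F
(NOT t) -> (NOT n) = T -> F = F
(NOT (n <-> q)) <-> ((NOT t) -> (NOT n)) = F <-> F = T
((NOT (n <-> q)) <-> ((NOT t) -> (NOT n))) XOR n = T XOR T = F
NOT (((NOT (n <-> q)) <-> ((NOT t) -> (NOT n))) XOR n) = T

T


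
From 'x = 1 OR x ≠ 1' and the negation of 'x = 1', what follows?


Disjunctive syllogism: from (P ∨ Q) and ¬P, infer Q.
One disjunct, 'x = 1', is ruled out; the other must hold.

x ≠ 1


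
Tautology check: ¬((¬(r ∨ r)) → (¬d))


Build the truth table over {d, r}:
d | r | φ
---------
F | F | F
T | F | T
F | T | F
T | T | F
Counterexample at row 1: with d=F, r=F, the formula is F.

No, it is not a tautology.
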